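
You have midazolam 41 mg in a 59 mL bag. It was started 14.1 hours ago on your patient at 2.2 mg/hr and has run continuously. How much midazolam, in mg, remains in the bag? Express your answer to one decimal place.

10.0 mg

Concentration = 41 mg ÷ 59 mL = 0.6949153 mg/mL
Rate = 2.2 mg/hr ÷ 0.6949153 mg/mL = 3.165854 mL/hr
Volume infused = 3.165854 mL/hr × 14.1 hr = 44.63854 mL
Volume remaining = 59 − 44.63854 = 14.36146 mL
Drug remaining = 14.36146 mL × 0.6949153 mg/mL = 9.98 mg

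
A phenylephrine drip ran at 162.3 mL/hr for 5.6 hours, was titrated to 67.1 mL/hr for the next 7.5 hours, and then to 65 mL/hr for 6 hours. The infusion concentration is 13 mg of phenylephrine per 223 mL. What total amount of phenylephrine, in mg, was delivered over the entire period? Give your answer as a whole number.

Concentration = 13 mg ÷ 223 mL = 0.05829596 mg/mL
Stage 1: 162.3 mL/hr × 5.6 hr = 908.88 mL → 908.88 mL × 0.05829596 mg/mL = 52.98404 mg
Stage 2: 67.1 mL/hr × 7.5 hr = 503.25 mL → 503.25 mL × 0.05829596 mg/mL = 29.33744 mg
Stage 3: 65 mL/hr × 6 hr = 390 mL → 390 mL × 0.05829596 mg/mL = 22.73543 mg
Total = 52.98404 + 29.33744 + 22.73543 = 105.0569 mg

105 mg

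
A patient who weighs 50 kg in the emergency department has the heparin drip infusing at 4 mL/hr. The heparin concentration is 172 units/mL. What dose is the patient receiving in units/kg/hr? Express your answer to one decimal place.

Drug rate = 4 mL/hr × 172 units/mL = 688 units/hr
688 units/hr ÷ 50 kg = 13.76 units/kg/hr

13.8 units/kg/hr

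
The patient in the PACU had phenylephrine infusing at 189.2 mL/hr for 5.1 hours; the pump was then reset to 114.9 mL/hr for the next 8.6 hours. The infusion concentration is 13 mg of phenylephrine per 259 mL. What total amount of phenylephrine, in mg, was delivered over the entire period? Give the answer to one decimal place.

Concentration = 13 mg ÷ 259 mL = 0.05019305 mg/mL
Stage 1: 189.2 mL/hr × 5.1 hr = 964.92 mL → 964.92 mL × 0.05019305 mg/mL = 48.43228 mg
Stage 2: 114.9 mL/hr × 8.6 hr = 988.14 mL → 988.14 mL × 0.05019305 mg/mL = 49.59776 mg
Total = 48.43228 + 49.59776 = 98.03004 mg

98.0 mg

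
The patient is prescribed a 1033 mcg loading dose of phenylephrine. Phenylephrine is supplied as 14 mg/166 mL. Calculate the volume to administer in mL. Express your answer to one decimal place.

Concentration = 14 mg ÷ 166 mL = 0.08433735 mg/mL = 84.33735 mcg/mL
Volume = 1033 mcg ÷ 84.33735 mcg/mL = 12.24843 mL

12.2 mL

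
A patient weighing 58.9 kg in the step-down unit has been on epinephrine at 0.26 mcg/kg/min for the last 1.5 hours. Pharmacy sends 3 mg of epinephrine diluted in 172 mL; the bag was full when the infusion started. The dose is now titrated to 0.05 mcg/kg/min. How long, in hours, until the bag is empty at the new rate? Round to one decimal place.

9.2 hours

Initial rate:
Dose = 0.26 mcg/kg/min × 58.9 kg = 15.314 mcg/min
15.314 mcg/min × 60 min/hr = 918.84 mcg/hr
Concentration = 3 mg ÷ 172 mL = 0.01744186 mg/mL = 17.44186 mcg/mL
Rate = 918.84 mcg/hr ÷ 17.44186 mcg/mL = 52.68016 mL/hr
Volume infused so far = 52.68016 mL/hr × 1.5 hr = 79.02024 mL
Volume remaining = 172 − 79.02024 = 92.97976 mL
New rate:
Dose = 0.05 mcg/kg/min × 58.9 kg = 2.945 mcg/min
2.945 mcg/min × 60 min/hr = 176.7 mcg/hr
Rate = 176.7 mcg/hr ÷ 17.44186 mcg/mL = 10.1308 mL/hr
Time remaining = 92.97976 mL ÷ 10.1308 mL/hr = 9.177929 hr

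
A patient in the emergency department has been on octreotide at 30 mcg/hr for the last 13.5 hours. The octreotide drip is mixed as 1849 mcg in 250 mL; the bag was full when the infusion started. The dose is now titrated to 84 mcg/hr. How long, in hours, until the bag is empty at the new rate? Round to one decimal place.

17.2 hours

Initial rate:
Concentration = 1849 mcg ÷ 250 mL = 7.396 mcg/mL
Rate = 30 mcg/hr ÷ 7.396 mcg/mL = 4.056247 mL/hr
Volume infused so far = 4.056247 mL/hr × 13.5 hr = 54.75933 mL
Volume remaining = 250 − 54.75933 = 195.2407 mL
New rate:
Rate = 84 mcg/hr ÷ 7.396 mcg/mL = 11.35749 mL/hr
Time remaining = 195.2407 mL ÷ 11.35749 mL/hr = 17.19048 hr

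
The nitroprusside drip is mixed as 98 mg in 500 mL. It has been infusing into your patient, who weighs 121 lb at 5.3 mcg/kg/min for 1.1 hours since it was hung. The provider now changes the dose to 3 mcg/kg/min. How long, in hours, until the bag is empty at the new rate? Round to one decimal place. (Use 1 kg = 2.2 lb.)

Initial rate:
Weight = 121 lb ÷ 2.2 lb/kg = 55 kg
Dose = 5.3 mcg/kg/min × 55 kg = 291.5 mcg/min
291.5 mcg/min × 60 min/hr = 17490 mcg/hr
Concentration = 98 mg ÷ 500 mL = 0.196 mg/mL = 196 mcg/mL
Rate = 17490 mcg/hr ÷ 196 mcg/mL = 89.23469 mL/hr
Volume infused so far = 89.23469 mL/hr × 1.1 hr = 98.15816 mL
Volume remaining = 500 − 98.15816 = 401.8418 mL
New rate:
Dose = 3 mcg/kg/min × 55 kg = 165 mcg/min
165 mcg/min × 60 min/hr = 9900 mcg/hr
Rate = 9900 mcg/hr ÷ 196 mcg/mL = 50.5102 mL/hr
Time remaining = 401.8418 mL ÷ 50.5102 mL/hr = 7.955657 hr

8.0 hours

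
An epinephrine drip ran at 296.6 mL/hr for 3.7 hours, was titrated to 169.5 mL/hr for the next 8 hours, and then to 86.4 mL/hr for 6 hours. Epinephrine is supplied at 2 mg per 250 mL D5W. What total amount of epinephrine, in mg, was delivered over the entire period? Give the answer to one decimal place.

23.8 mg

Concentration = 2 mg ÷ 250 mL = 0.008 mg/mL
Stage 1: 296.6 mL/hr × 3.7 hr = 1097.42 mL → 1097.42 mL × 0.008 mg/mL = 8.77936 mg
Stage 2: 169.5 mL/hr × 8 hr = 1356 mL → 1356 mL × 0.008 mg/mL = 10.848 mg
Stage 3: 86.4 mL/hr × 6 hr = 518.4 mL → 518.4 mL × 0.008 mg/mL = 4.1472 mg
Total = 8.77936 + 10.848 + 4.1472 = 23.77456 mg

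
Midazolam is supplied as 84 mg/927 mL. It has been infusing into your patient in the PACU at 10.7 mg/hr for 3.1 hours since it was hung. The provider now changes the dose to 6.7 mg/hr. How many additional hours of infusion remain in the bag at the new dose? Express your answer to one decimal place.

7.6 hours

Initial rate:
Concentration = 84 mg ÷ 927 mL = 0.09061489 mg/mL
Rate = 10.7 mg/hr ÷ 0.09061489 mg/mL = 118.0821 mL/hr
Volume infused so far = 118.0821 mL/hr × 3.1 hr = 366.0546 mL
Volume remaining = 927 − 366.0546 = 560.9454 mL
New rate:
Rate = 6.7 mg/hr ÷ 0.09061489 mg/mL = 73.93929 mL/hr
Time remaining = 560.9454 mL ÷ 73.93929 mL/hr = 7.586567 hr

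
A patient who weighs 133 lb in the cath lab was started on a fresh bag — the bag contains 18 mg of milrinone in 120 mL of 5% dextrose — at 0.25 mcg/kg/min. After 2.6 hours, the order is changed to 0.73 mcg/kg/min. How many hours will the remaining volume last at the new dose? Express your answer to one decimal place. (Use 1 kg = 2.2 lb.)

5.9 hours

Initial rate:
Weight = 133 lb ÷ 2.2 lb/kg = 60.45455 kg
Dose = 0.25 mcg/kg/min × 60.45455 kg = 15.11364 mcg/min
15.11364 mcg/min × 60 min/hr = 906.8182 mcg/hr
Concentration = 18 mg ÷ 120 mL = 0.15 mg/mL = 150 mcg/mL
Rate = 906.8182 mcg/hr ÷ 150 mcg/mL = 6.045455 mL/hr
Volume infused so far = 6.045455 mL/hr × 2.6 hr = 15.71818 mL
Volume remaining = 120 − 15.71818 = 104.2818 mL
New rate:
Dose = 0.73 mcg/kg/min × 60.45455 kg = 44.13182 mcg/min
44.13182 mcg/min × 60 min/hr = 2647.909 mcg/hr
Rate = 2647.909 mcg/hr ÷ 150 mcg/mL = 17.65273 mL/hr
Time remaining = 104.2818 mL ÷ 17.65273 mL/hr = 5.907406 hr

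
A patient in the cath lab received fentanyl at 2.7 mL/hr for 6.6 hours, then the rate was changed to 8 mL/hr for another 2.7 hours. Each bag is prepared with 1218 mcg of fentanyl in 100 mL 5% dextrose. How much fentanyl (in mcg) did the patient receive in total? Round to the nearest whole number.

Concentration = 1218 mcg ÷ 100 mL = 12.18 mcg/mL
Stage 1: 2.7 mL/hr × 6.6 hr = 17.82 mL → 17.82 mL × 12.18 mcg/mL = 217.0476 mcg
Stage 2: 8 mL/hr × 2.7 hr = 21.6 mL → 21.6 mL × 12.18 mcg/mL = 263.088 mcg
Total = 217.0476 + 263.088 = 480.1356 mcg

480 mcg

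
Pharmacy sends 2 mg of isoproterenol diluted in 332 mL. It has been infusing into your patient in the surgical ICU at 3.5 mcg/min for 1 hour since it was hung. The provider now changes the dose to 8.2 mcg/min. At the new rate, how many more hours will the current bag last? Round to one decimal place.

3.6 hours

Initial rate:
3.5 mcg/min × 60 min/hr = 210 mcg/hr
Concentration = 2 mg ÷ 332 mL = 0.006024096 mg/mL = 6.024096 mcg/mL
Rate = 210 mcg/hr ÷ 6.024096 mcg/mL = 34.86 mL/hr
Volume infused so far = 34.86 mL/hr × 1 hr = 34.86 mL
Volume remaining = 332 − 34.86 = 297.14 mL
New rate:
8.2 mcg/min × 60 min/hr = 492 mcg/hr
Rate = 492 mcg/hr ÷ 6.024096 mcg/mL = 81.672 mL/hr
Time remaining = 297.14 mL ÷ 81.672 mL/hr = 3.638211 hr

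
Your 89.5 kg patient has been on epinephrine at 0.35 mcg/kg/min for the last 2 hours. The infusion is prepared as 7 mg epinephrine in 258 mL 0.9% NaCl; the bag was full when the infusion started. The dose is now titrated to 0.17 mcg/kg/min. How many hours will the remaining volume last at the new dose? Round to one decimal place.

Initial rate:
Dose = 0.35 mcg/kg/min × 89.5 kg = 31.325 mcg/min
31.325 mcg/min × 60 min/hr = 1879.5 mcg/hr
Concentration = 7 mg ÷ 258 mL = 0.02713178 mg/mL = 27.13178 mcg/mL
Rate = 1879.5 mcg/hr ÷ 27.13178 mcg/mL = 69.273 mL/hr
Volume infused so far = 69.273 mL/hr × 2 hr = 138.546 mL
Volume remaining = 258 − 138.546 = 119.454 mL
New rate:
Dose = 0.17 mcg/kg/min × 89.5 kg = 15.215 mcg/min
15.215 mcg/min × 60 min/hr = 912.9 mcg/hr
Rate = 912.9 mcg/hr ÷ 27.13178 mcg/mL = 33.64689 mL/hr
Time remaining = 119.454 mL ÷ 33.64689 mL/hr = 3.550225 hr

3.6 hours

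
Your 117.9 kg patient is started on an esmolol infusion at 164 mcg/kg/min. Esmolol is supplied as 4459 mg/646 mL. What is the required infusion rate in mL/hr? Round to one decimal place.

Dose = 164 mcg/kg/min × 117.9 kg = 19335.6 mcg/min
19335.6 mcg/min × 60 min/hr = 1160136 mcg/hr
Concentration = 4459 mg ÷ 646 mL = 6.902477 mg/mL = 6902.477 mcg/mL
Rate = 1160136 mcg/hr ÷ 6902.477 mcg/mL = 168.0753 mL/hr

168.1 mL/hr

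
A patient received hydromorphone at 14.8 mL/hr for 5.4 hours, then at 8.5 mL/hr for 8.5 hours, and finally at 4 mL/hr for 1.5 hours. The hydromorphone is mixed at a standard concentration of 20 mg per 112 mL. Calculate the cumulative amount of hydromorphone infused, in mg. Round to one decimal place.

Concentration = 20 mg ÷ 112 mL = 0.1785714 mg/mL
Stage 1: 14.8 mL/hr × 5.4 hr = 79.92 mL → 79.92 mL × 0.1785714 mg/mL = 14.27143 mg
Stage 2: 8.5 mL/hr × 8.5 hr = 72.25 mL → 72.25 mL × 0.1785714 mg/mL = 12.90179 mg
Stage 3: 4 mL/hr × 1.5 hr = 6 mL → 6 mL × 0.1785714 mg/mL = 1.071429 mg
Total = 14.27143 + 12.90179 + 1.071429 = 28.24464 mg

28.2 mg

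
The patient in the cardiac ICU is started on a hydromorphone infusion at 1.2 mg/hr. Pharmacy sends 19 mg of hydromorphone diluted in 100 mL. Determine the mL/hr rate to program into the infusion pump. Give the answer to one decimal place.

6.3 mL/hr

Concentration = 19 mg ÷ 100 mL = 0.19 mg/mL
Rate = 1.2 mg/hr ÷ 0.19 mg/mL = 6.315789 mL/hr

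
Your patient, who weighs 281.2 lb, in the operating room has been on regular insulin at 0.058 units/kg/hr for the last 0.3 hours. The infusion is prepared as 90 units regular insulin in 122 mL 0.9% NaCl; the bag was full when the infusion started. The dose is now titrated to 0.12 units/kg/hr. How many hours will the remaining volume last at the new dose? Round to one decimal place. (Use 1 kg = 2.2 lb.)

5.7 hours

Initial rate:
Weight = 281.2 lb ÷ 2.2 lb/kg = 127.8182 kg
Dose = 0.058 units/kg/hr × 127.8182 kg = 7.413455 units/hr
Concentration = 90 units ÷ 122 mL = 0.7377049 units/mL
Rate = 7.413455 units/hr ÷ 0.7377049 units/mL = 10.04935 mL/hr
Volume infused so far = 10.04935 mL/hr × 0.3 hr = 3.014805 mL
Volume remaining = 122 − 3.014805 = 118.9852 mL
New rate:
Dose = 0.12 units/kg/hr × 127.8182 kg = 15.33818 units/hr
Rate = 15.33818 units/hr ÷ 0.7377049 units/mL = 20.79176 mL/hr
Time remaining = 118.9852 mL ÷ 20.79176 mL/hr = 5.72271 hr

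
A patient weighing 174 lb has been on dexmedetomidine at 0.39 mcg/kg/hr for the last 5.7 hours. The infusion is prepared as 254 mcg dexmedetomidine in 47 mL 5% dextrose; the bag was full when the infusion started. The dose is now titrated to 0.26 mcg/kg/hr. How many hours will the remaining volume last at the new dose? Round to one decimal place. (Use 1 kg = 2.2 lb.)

Initial rate:
Weight = 174 lb ÷ 2.2 lb/kg = 79.09091 kg
Dose = 0.39 mcg/kg/hr × 79.09091 kg = 30.84545 mcg/hr
Concentration = 254 mcg ÷ 47 mL = 5.404255 mcg/mL
Rate = 30.84545 mcg/hr ÷ 5.404255 mcg/mL = 5.707623 mL/hr
Volume infused so far = 5.707623 mL/hr × 5.7 hr = 32.53345 mL
Volume remaining = 47 − 32.53345 = 14.46655 mL
New rate:
Dose = 0.26 mcg/kg/hr × 79.09091 kg = 20.56364 mcg/hr
Rate = 20.56364 mcg/hr ÷ 5.404255 mcg/mL = 3.805082 mL/hr
Time remaining = 14.46655 mL ÷ 3.805082 mL/hr = 3.801901 hr

3.8 hours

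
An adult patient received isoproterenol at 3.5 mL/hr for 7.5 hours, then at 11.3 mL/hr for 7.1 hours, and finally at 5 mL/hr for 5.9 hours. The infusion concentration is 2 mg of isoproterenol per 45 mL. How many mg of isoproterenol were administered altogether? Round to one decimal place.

6.0 mg

Concentration = 2 mg ÷ 45 mL = 0.04444444 mg/mL
Stage 1: 3.5 mL/hr × 7.5 hr = 26.25 mL → 26.25 mL × 0.04444444 mg/mL = 1.166667 mg
Stage 2: 11.3 mL/hr × 7.1 hr = 80.23 mL → 80.23 mL × 0.04444444 mg/mL = 3.565778 mg
Stage 3: 5 mL/hr × 5.9 hr = 29.5 mL → 29.5 mL × 0.04444444 mg/mL = 1.311111 mg
Total = 1.166667 + 3.565778 + 1.311111 = 6.043556 mg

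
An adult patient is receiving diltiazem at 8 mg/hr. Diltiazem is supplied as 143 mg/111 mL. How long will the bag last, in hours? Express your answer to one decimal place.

17.9 hours

Concentration = 143 mg ÷ 111 mL = 1.288288 mg/mL
Rate = 8 mg/hr ÷ 1.288288 mg/mL = 6.20979 mL/hr
Duration = 111 mL ÷ 6.20979 mL/hr = 17.875 hr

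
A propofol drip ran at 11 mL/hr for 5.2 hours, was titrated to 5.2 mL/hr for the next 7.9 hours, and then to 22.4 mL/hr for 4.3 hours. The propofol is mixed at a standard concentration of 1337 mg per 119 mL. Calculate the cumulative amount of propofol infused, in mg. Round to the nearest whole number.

2186 mg

Concentration = 1337 mg ÷ 119 mL = 11.23529 mg/mL
Stage 1: 11 mL/hr × 5.2 hr = 57.2 mL → 57.2 mL × 11.23529 mg/mL = 642.6588 mg
Stage 2: 5.2 mL/hr × 7.9 hr = 41.08 mL → 41.08 mL × 11.23529 mg/mL = 461.5459 mg
Stage 3: 22.4 mL/hr × 4.3 hr = 96.32 mL → 96.32 mL × 11.23529 mg/mL = 1082.184 mg
Total = 642.6588 + 461.5459 + 1082.184 = 2186.388 mg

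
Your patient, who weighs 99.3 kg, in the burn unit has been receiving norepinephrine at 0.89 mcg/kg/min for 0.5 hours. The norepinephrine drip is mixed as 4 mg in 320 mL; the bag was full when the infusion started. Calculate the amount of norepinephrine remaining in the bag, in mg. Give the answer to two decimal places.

1.35 mg

Dose = 0.89 mcg/kg/min × 99.3 kg = 88.377 mcg/min
88.377 mcg/min × 60 min/hr = 5302.62 mcg/hr
Concentration = 4 mg ÷ 320 mL = 0.0125 mg/mL = 12.5 mcg/mL
Rate = 5302.62 mcg/hr ÷ 12.5 mcg/mL = 424.2096 mL/hr
Volume infused = 424.2096 mL/hr × 0.5 hr = 212.1048 mL
Volume remaining = 320 − 212.1048 = 107.8952 mL
Drug remaining = 107.8952 mL × 12.5 mcg/mL = 1348.69 mcg = 1.34869 mg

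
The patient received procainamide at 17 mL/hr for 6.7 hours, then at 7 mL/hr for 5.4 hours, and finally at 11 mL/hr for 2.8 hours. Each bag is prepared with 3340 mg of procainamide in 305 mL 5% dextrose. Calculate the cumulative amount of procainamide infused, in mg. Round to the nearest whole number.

Concentration = 3340 mg ÷ 305 mL = 10.95082 mg/mL
Stage 1: 17 mL/hr × 6.7 hr = 113.9 mL → 113.9 mL × 10.95082 mg/mL = 1247.298 mg
Stage 2: 7 mL/hr × 5.4 hr = 37.8 mL → 37.8 mL × 10.95082 mg/mL = 413.941 mg
Stage 3: 11 mL/hr × 2.8 hr = 30.8 mL → 30.8 mL × 10.95082 mg/mL = 337.2852 mg
Total = 1247.298 + 413.941 + 337.2852 = 1998.525 mg

1999 mg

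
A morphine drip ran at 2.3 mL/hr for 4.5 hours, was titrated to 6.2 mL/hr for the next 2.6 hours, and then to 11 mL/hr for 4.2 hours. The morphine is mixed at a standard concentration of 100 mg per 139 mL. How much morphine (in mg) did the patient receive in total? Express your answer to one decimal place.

Concentration = 100 mg ÷ 139 mL = 0.7194245 mg/mL
Stage 1: 2.3 mL/hr × 4.5 hr = 10.35 mL → 10.35 mL × 0.7194245 mg/mL = 7.446043 mg
Stage 2: 6.2 mL/hr × 2.6 hr = 16.12 mL → 16.12 mL × 0.7194245 mg/mL = 11.59712 mg
Stage 3: 11 mL/hr × 4.2 hr = 46.2 mL → 46.2 mL × 0.7194245 mg/mL = 33.23741 mg
Total = 7.446043 + 11.59712 + 33.23741 = 52.28058 mg

52.3 mg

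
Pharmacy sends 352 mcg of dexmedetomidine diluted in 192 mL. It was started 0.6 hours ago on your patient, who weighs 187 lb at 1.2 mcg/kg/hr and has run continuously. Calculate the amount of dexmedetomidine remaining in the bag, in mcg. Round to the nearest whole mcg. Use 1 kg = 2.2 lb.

291 mcg

Weight = 187 lb ÷ 2.2 lb/kg = 85 kg
Dose = 1.2 mcg/kg/hr × 85 kg = 102 mcg/hr
Concentration = 352 mcg ÷ 192 mL = 1.833333 mcg/mL
Rate = 102 mcg/hr ÷ 1.833333 mcg/mL = 55.63636 mL/hr
Volume infused = 55.63636 mL/hr × 0.6 hr = 33.38182 mL
Volume remaining = 192 − 33.38182 = 158.6182 mL
Drug remaining = 158.6182 mL × 1.833333 mcg/mL = 290.8 mcg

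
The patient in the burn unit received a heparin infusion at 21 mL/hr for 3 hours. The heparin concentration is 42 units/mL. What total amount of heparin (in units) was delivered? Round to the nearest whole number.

2646 units

Drug rate = 21 mL/hr × 42 units/mL = 882 units/hr
Total = 882 units/hr × 3 hr = 2646 units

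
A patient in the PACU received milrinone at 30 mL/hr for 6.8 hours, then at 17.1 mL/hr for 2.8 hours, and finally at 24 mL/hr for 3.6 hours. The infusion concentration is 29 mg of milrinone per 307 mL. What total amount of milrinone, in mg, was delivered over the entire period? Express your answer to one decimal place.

32.0 mg

Concentration = 29 mg ÷ 307 mL = 0.09446254 mg/mL
Stage 1: 30 mL/hr × 6.8 hr = 204 mL → 204 mL × 0.09446254 mg/mL = 19.27036 mg
Stage 2: 17.1 mL/hr × 2.8 hr = 47.88 mL → 47.88 mL × 0.09446254 mg/mL = 4.522866 mg
Stage 3: 24 mL/hr × 3.6 hr = 86.4 mL → 86.4 mL × 0.09446254 mg/mL = 8.161564 mg
Total = 19.27036 + 4.522866 + 8.161564 = 31.95479 mg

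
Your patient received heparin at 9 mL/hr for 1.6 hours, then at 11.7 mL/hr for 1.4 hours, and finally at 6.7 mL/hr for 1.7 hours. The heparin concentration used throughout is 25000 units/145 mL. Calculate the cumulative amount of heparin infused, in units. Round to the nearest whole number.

7271 units

Concentration = 25000 units ÷ 145 mL = 172.4138 units/mL
Stage 1: 9 mL/hr × 1.6 hr = 14.4 mL → 14.4 mL × 172.4138 units/mL = 2482.759 units
Stage 2: 11.7 mL/hr × 1.4 hr = 16.38 mL → 16.38 mL × 172.4138 units/mL = 2824.138 units
Stage 3: 6.7 mL/hr × 1.7 hr = 11.39 mL → 11.39 mL × 172.4138 units/mL = 1963.793 units
Total = 2482.759 + 2824.138 + 1963.793 = 7270.69 units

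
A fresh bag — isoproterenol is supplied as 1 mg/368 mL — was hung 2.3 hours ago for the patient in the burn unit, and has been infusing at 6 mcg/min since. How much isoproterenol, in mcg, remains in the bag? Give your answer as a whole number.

6 mcg/min × 60 min/hr = 360 mcg/hr
Concentration = 1 mg ÷ 368 mL = 0.002717391 mg/mL = 2.717391 mcg/mL
Rate = 360 mcg/hr ÷ 2.717391 mcg/mL = 132.48 mL/hr
Volume infused = 132.48 mL/hr × 2.3 hr = 304.704 mL
Volume remaining = 368 − 304.704 = 63.296 mL
Drug remaining = 63.296 mL × 2.717391 mcg/mL = 172 mcg

172 mcg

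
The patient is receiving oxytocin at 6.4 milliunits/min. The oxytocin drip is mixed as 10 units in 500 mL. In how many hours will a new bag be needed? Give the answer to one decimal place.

6.4 milliunits/min × 60 min/hr = 384 milliunits/hr
Concentration = 10 units ÷ 500 mL = 0.02 units/mL = 20 milliunits/mL
Rate = 384 milliunits/hr ÷ 20 milliunits/mL = 19.2 mL/hr
Duration = 500 mL ÷ 19.2 mL/hr = 26.04167 hr

26.0 hours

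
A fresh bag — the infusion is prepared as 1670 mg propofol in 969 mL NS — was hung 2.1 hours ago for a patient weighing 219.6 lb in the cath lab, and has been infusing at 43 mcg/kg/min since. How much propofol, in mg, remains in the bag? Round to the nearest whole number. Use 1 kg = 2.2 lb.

1129 mg

Weight = 219.6 lb ÷ 2.2 lb/kg = 99.81818 kg
Dose = 43 mcg/kg/min × 99.81818 kg = 4292.182 mcg/min
4292.182 mcg/min × 60 min/hr = 257530.9 mcg/hr
Concentration = 1670 mg ÷ 969 mL = 1.723426 mg/mL = 1723.426 mcg/mL
Rate = 257530.9 mcg/hr ÷ 1723.426 mcg/mL = 149.4296 mL/hr
Volume infused = 149.4296 mL/hr × 2.1 hr = 313.8022 mL
Volume remaining = 969 − 313.8022 = 655.1978 mL
Drug remaining = 655.1978 mL × 1723.426 mcg/mL = 1129185 mcg = 1129.185 mg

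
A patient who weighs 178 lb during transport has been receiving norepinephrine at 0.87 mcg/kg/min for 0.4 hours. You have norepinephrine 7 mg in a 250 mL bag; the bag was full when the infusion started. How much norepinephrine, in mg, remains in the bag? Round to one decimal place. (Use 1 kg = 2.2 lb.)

5.3 mg

Weight = 178 lb ÷ 2.2 lb/kg = 80.90909 kg
Dose = 0.87 mcg/kg/min × 80.90909 kg = 70.39091 mcg/min
70.39091 mcg/min × 60 min/hr = 4223.455 mcg/hr
Concentration = 7 mg ÷ 250 mL = 0.028 mg/mL = 28 mcg/mL
Rate = 4223.455 mcg/hr ÷ 28 mcg/mL = 150.8377 mL/hr
Volume infused = 150.8377 mL/hr × 0.4 hr = 60.33506 mL
Volume remaining = 250 − 60.33506 = 189.6649 mL
Drug remaining = 189.6649 mL × 28 mcg/mL = 5310.618 mcg = 5.310618 mg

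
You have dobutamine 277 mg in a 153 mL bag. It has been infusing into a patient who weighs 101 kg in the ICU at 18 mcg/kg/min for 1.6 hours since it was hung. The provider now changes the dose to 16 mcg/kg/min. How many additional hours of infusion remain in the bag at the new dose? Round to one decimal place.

Initial rate:
Dose = 18 mcg/kg/min × 101 kg = 1818 mcg/min
1818 mcg/min × 60 min/hr = 109080 mcg/hr
Concentration = 277 mg ÷ 153 mL = 1.810458 mg/mL = 1810.458 mcg/mL
Rate = 109080 mcg/hr ÷ 1810.458 mcg/mL = 60.24996 mL/hr
Volume infused so far = 60.24996 mL/hr × 1.6 hr = 96.39994 mL
Volume remaining = 153 − 96.39994 = 56.60006 mL
New rate:
Dose = 16 mcg/kg/min × 101 kg = 1616 mcg/min
1616 mcg/min × 60 min/hr = 96960 mcg/hr
Rate = 96960 mcg/hr ÷ 1810.458 mcg/mL = 53.55552 mL/hr
Time remaining = 56.60006 mL ÷ 53.55552 mL/hr = 1.056848 hr

1.1 hours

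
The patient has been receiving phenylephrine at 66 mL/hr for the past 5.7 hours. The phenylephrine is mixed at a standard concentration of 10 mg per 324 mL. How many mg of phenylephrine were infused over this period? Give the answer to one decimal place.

Concentration = 10 mg ÷ 324 mL = 0.0308642 mg/mL = 30.8642 mcg/mL
Drug rate = 66 mL/hr × 30.8642 mcg/mL = 2037.037 mcg/hr
Total = 2037.037 mcg/hr × 5.7 hr = 11611.11 mcg = 11.61111 mg

11.6 mg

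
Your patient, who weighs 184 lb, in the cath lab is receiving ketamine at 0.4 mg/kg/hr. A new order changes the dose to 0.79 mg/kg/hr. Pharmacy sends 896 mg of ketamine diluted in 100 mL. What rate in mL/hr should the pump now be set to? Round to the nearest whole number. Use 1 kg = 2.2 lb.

Weight = 184 lb ÷ 2.2 lb/kg = 83.63636 kg
Dose = 0.79 mg/kg/hr × 83.63636 kg = 66.07273 mg/hr
Concentration = 896 mg ÷ 100 mL = 8.96 mg/mL
Rate = 66.07273 mg/hr ÷ 8.96 mg/mL = 7.374188 mL/hr

7 mL/hr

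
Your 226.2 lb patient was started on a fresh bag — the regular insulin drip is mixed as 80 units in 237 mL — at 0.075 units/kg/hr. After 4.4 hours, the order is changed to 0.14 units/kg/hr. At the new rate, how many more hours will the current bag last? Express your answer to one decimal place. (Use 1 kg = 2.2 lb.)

3.2 hours

Initial rate:
Weight = 226.2 lb ÷ 2.2 lb/kg = 102.8182 kg
Dose = 0.075 units/kg/hr × 102.8182 kg = 7.711364 units/hr
Concentration = 80 units ÷ 237 mL = 0.3375527 units/mL
Rate = 7.711364 units/hr ÷ 0.3375527 units/mL = 22.84491 mL/hr
Volume infused so far = 22.84491 mL/hr × 4.4 hr = 100.5176 mL
Volume remaining = 237 − 100.5176 = 136.4824 mL
New rate:
Dose = 0.14 units/kg/hr × 102.8182 kg = 14.39455 units/hr
Rate = 14.39455 units/hr ÷ 0.3375527 units/mL = 42.64384 mL/hr
Time remaining = 136.4824 mL ÷ 42.64384 mL/hr = 3.200518 hr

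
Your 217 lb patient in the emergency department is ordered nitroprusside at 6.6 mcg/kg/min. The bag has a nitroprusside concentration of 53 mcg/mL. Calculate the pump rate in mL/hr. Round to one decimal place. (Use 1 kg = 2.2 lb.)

737.0 mL/hr

Weight = 217 lb ÷ 2.2 lb/kg = 98.63636 kg
Dose = 6.6 mcg/kg/min × 98.63636 kg = 651 mcg/min
651 mcg/min × 60 min/hr = 39060 mcg/hr
Rate = 39060 mcg/hr ÷ 53 mcg/mL = 736.9811 mL/hr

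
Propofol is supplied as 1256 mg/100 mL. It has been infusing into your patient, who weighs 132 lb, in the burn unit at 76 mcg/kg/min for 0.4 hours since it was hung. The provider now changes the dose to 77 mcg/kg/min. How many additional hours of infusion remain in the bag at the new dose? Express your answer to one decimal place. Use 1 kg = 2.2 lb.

4.1 hours

Initial rate:
Weight = 132 lb ÷ 2.2 lb/kg = 60 kg
Dose = 76 mcg/kg/min × 60 kg = 4560 mcg/min
4560 mcg/min × 60 min/hr = 273600 mcg/hr
Concentration = 1256 mg ÷ 100 mL = 12.56 mg/mL = 12560 mcg/mL
Rate = 273600 mcg/hr ÷ 12560 mcg/mL = 21.78344 mL/hr
Volume infused so far = 21.78344 mL/hr × 0.4 hr = 8.713376 mL
Volume remaining = 100 − 8.713376 = 91.28662 mL
New rate:
Dose = 77 mcg/kg/min × 60 kg = 4620 mcg/min
4620 mcg/min × 60 min/hr = 277200 mcg/hr
Rate = 277200 mcg/hr ÷ 12560 mcg/mL = 22.07006 mL/hr
Time remaining = 91.28662 mL ÷ 22.07006 mL/hr = 4.136219 hr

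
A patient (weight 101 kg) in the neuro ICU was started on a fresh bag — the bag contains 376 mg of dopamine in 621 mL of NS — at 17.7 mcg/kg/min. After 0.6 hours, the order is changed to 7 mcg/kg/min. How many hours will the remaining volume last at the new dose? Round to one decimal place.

7.3 hours

Initial rate:
Dose = 17.7 mcg/kg/min × 101 kg = 1787.7 mcg/min
1787.7 mcg/min × 60 min/hr = 107262 mcg/hr
Concentration = 376 mg ÷ 621 mL = 0.605475 mg/mL = 605.475 mcg/mL
Rate = 107262 mcg/hr ÷ 605.475 mcg/mL = 177.1535 mL/hr
Volume infused so far = 177.1535 mL/hr × 0.6 hr = 106.2921 mL
Volume remaining = 621 − 106.2921 = 514.7079 mL
New rate:
Dose = 7 mcg/kg/min × 101 kg = 707 mcg/min
707 mcg/min × 60 min/hr = 42420 mcg/hr
Rate = 42420 mcg/hr ÷ 605.475 mcg/mL = 70.06069 mL/hr
Time remaining = 514.7079 mL ÷ 70.06069 mL/hr = 7.346601 hr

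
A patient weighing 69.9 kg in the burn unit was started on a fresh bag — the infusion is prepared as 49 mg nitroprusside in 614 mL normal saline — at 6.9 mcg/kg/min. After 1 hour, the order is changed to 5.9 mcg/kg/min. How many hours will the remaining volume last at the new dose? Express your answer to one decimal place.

Initial rate:
Dose = 6.9 mcg/kg/min × 69.9 kg = 482.31 mcg/min
482.31 mcg/min × 60 min/hr = 28938.6 mcg/hr
Concentration = 49 mg ÷ 614 mL = 0.07980456 mg/mL = 79.80456 mcg/mL
Rate = 28938.6 mcg/hr ÷ 79.80456 mcg/mL = 362.6184 mL/hr
Volume infused so far = 362.6184 mL/hr × 1 hr = 362.6184 mL
Volume remaining = 614 − 362.6184 = 251.3816 mL
New rate:
Dose = 5.9 mcg/kg/min × 69.9 kg = 412.41 mcg/min
412.41 mcg/min × 60 min/hr = 24744.6 mcg/hr
Rate = 24744.6 mcg/hr ÷ 79.80456 mcg/mL = 310.065 mL/hr
Time remaining = 251.3816 mL ÷ 310.065 mL/hr = 0.8107385 hr

0.8 hours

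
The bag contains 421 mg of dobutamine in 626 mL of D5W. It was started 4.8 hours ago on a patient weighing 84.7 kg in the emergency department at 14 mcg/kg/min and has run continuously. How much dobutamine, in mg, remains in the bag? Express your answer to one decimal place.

79.5 mg

Dose = 14 mcg/kg/min × 84.7 kg = 1185.8 mcg/min
1185.8 mcg/min × 60 min/hr = 71148 mcg/hr
Concentration = 421 mg ÷ 626 mL = 0.672524 mg/mL = 672.524 mcg/mL
Rate = 71148 mcg/hr ÷ 672.524 mcg/mL = 105.7925 mL/hr
Volume infused = 105.7925 mL/hr × 4.8 hr = 507.8041 mL
Volume remaining = 626 − 507.8041 = 118.1959 mL
Drug remaining = 118.1959 mL × 672.524 mcg/mL = 79489.6 mcg = 79.4896 mg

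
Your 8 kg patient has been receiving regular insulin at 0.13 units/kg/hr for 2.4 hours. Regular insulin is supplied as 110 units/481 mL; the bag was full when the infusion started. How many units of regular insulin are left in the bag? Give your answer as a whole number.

108 units

Dose = 0.13 units/kg/hr × 8 kg = 1.04 units/hr
Concentration = 110 units ÷ 481 mL = 0.2286902 units/mL
Rate = 1.04 units/hr ÷ 0.2286902 units/mL = 4.547636 mL/hr
Volume infused = 4.547636 mL/hr × 2.4 hr = 10.91433 mL
Volume remaining = 481 − 10.91433 = 470.0857 mL
Drug remaining = 470.0857 mL × 0.2286902 units/mL = 107.504 units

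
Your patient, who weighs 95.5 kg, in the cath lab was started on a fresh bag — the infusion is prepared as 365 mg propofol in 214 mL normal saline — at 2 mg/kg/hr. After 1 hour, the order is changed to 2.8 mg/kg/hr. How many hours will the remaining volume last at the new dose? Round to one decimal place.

Initial rate:
Dose = 2 mg/kg/hr × 95.5 kg = 191 mg/hr
Concentration = 365 mg ÷ 214 mL = 1.705607 mg/mL
Rate = 191 mg/hr ÷ 1.705607 mg/mL = 111.9836 mL/hr
Volume infused so far = 111.9836 mL/hr × 1 hr = 111.9836 mL
Volume remaining = 214 − 111.9836 = 102.0164 mL
New rate:
Dose = 2.8 mg/kg/hr × 95.5 kg = 267.4 mg/hr
Rate = 267.4 mg/hr ÷ 1.705607 mg/mL = 156.777 mL/hr
Time remaining = 102.0164 mL ÷ 156.777 mL/hr = 0.6507105 hr

0.7 hours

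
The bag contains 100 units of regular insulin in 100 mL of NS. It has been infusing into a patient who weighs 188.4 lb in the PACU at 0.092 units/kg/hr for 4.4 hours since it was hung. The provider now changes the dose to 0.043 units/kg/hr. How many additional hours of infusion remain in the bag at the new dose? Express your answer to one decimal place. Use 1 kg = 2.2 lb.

Initial rate:
Weight = 188.4 lb ÷ 2.2 lb/kg = 85.63636 kg
Dose = 0.092 units/kg/hr × 85.63636 kg = 7.878545 units/hr
Concentration = 100 units ÷ 100 mL = 1 units/mL
Rate = 7.878545 units/hr ÷ 1 units/mL = 7.878545 mL/hr
Volume infused so far = 7.878545 mL/hr × 4.4 hr = 34.6656 mL
Volume remaining = 100 − 34.6656 = 65.3344 mL
New rate:
Dose = 0.043 units/kg/hr × 85.63636 kg = 3.682364 units/hr
Rate = 3.682364 units/hr ÷ 1 units/mL = 3.682364 mL/hr
Time remaining = 65.3344 mL ÷ 3.682364 mL/hr = 17.74252 hr

17.7 hours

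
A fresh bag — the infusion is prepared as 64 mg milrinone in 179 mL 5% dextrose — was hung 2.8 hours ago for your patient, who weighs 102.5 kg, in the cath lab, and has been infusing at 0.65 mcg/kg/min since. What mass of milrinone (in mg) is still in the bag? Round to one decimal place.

52.8 mg

Dose = 0.65 mcg/kg/min × 102.5 kg = 66.625 mcg/min
66.625 mcg/min × 60 min/hr = 3997.5 mcg/hr
Concentration = 64 mg ÷ 179 mL = 0.3575419 mg/mL = 357.5419 mcg/mL
Rate = 3997.5 mcg/hr ÷ 357.5419 mcg/mL = 11.18051 mL/hr
Volume infused = 11.18051 mL/hr × 2.8 hr = 31.30542 mL
Volume remaining = 179 − 31.30542 = 147.6946 mL
Drug remaining = 147.6946 mL × 357.5419 mcg/mL = 52807 mcg = 52.807 mg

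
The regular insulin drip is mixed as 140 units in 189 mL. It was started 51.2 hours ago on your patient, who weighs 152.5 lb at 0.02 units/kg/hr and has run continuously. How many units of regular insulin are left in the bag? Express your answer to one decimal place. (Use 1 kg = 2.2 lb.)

Weight = 152.5 lb ÷ 2.2 lb/kg = 69.31818 kg
Dose = 0.02 units/kg/hr × 69.31818 kg = 1.386364 units/hr
Concentration = 140 units ÷ 189 mL = 0.7407407 units/mL
Rate = 1.386364 units/hr ÷ 0.7407407 units/mL = 1.871591 mL/hr
Volume infused = 1.871591 mL/hr × 51.2 hr = 95.82545 mL
Volume remaining = 189 − 95.82545 = 93.17455 mL
Drug remaining = 93.17455 mL × 0.7407407 units/mL = 69.01818 units

69.0 units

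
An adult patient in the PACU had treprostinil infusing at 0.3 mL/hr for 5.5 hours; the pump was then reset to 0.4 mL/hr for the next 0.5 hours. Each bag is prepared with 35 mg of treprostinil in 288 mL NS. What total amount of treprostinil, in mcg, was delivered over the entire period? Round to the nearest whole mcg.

Concentration = 35 mg ÷ 288 mL = 0.1215278 mg/mL
Stage 1: 0.3 mL/hr × 5.5 hr = 1.65 mL → 1.65 mL × 0.1215278 mg/mL = 0.2005208 mg
Stage 2: 0.4 mL/hr × 0.5 hr = 0.2 mL → 0.2 mL × 0.1215278 mg/mL = 0.02430556 mg
Total = 0.2005208 + 0.02430556 = 0.2248264 mg = 224.8264 mcg

225 mcg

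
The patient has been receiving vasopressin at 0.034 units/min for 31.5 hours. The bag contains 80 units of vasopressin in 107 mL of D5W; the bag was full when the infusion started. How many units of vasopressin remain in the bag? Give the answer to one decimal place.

0.034 units/min × 60 min/hr = 2.04 units/hr
Concentration = 80 units ÷ 107 mL = 0.7476636 units/mL
Rate = 2.04 units/hr ÷ 0.7476636 units/mL = 2.7285 mL/hr
Volume infused = 2.7285 mL/hr × 31.5 hr = 85.94775 mL
Volume remaining = 107 − 85.94775 = 21.05225 mL
Drug remaining = 21.05225 mL × 0.7476636 units/mL = 15.74 units

15.7 units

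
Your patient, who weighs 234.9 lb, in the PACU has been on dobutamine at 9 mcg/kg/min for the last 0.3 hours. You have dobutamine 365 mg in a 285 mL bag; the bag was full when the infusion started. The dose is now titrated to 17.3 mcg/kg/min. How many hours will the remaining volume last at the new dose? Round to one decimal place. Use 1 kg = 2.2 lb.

3.1 hours

Initial rate:
Weight = 234.9 lb ÷ 2.2 lb/kg = 106.7727 kg
Dose = 9 mcg/kg/min × 106.7727 kg = 960.9545 mcg/min
960.9545 mcg/min × 60 min/hr = 57657.27 mcg/hr
Concentration = 365 mg ÷ 285 mL = 1.280702 mg/mL = 1280.702 mcg/mL
Rate = 57657.27 mcg/hr ÷ 1280.702 mcg/mL = 45.02006 mL/hr
Volume infused so far = 45.02006 mL/hr × 0.3 hr = 13.50602 mL
Volume remaining = 285 − 13.50602 = 271.494 mL
New rate:
Dose = 17.3 mcg/kg/min × 106.7727 kg = 1847.168 mcg/min
1847.168 mcg/min × 60 min/hr = 110830.1 mcg/hr
Rate = 110830.1 mcg/hr ÷ 1280.702 mcg/mL = 86.53856 mL/hr
Time remaining = 271.494 mL ÷ 86.53856 mL/hr = 3.13726 hr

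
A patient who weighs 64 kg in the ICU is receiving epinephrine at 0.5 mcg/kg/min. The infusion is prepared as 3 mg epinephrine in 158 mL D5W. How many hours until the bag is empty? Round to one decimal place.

1.6 hours

Dose = 0.5 mcg/kg/min × 64 kg = 32 mcg/min
32 mcg/min × 60 min/hr = 1920 mcg/hr
Concentration = 3 mg ÷ 158 mL = 0.01898734 mg/mL = 18.98734 mcg/mL
Rate = 1920 mcg/hr ÷ 18.98734 mcg/mL = 101.12 mL/hr
Duration = 158 mL ÷ 101.12 mL/hr = 1.5625 hr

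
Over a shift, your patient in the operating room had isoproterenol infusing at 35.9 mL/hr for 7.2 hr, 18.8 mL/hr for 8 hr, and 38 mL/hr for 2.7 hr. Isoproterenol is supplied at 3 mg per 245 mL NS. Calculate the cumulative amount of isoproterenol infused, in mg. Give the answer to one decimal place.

Concentration = 3 mg ÷ 245 mL = 0.0122449 mg/mL
Stage 1: 35.9 mL/hr × 7.2 hr = 258.48 mL → 258.48 mL × 0.0122449 mg/mL = 3.165061 mg
Stage 2: 18.8 mL/hr × 8 hr = 150.4 mL → 150.4 mL × 0.0122449 mg/mL = 1.841633 mg
Stage 3: 38 mL/hr × 2.7 hr = 102.6 mL → 102.6 mL × 0.0122449 mg/mL = 1.256327 mg
Total = 3.165061 + 1.841633 + 1.256327 = 6.26302 mg

6.3 mg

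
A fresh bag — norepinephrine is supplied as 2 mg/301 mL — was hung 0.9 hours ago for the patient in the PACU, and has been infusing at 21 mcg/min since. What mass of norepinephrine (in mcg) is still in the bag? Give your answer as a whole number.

866 mcg

21 mcg/min × 60 min/hr = 1260 mcg/hr
Concentration = 2 mg ÷ 301 mL = 0.006644518 mg/mL = 6.644518 mcg/mL
Rate = 1260 mcg/hr ÷ 6.644518 mcg/mL = 189.63 mL/hr
Volume infused = 189.63 mL/hr × 0.9 hr = 170.667 mL
Volume remaining = 301 − 170.667 = 130.333 mL
Drug remaining = 130.333 mL × 6.644518 mcg/mL = 866 mcg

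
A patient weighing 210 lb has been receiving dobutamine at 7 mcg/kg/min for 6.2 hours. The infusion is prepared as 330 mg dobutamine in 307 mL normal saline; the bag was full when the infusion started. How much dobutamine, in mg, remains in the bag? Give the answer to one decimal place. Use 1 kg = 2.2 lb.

81.4 mg

Weight = 210 lb ÷ 2.2 lb/kg = 95.45455 kg
Dose = 7 mcg/kg/min × 95.45455 kg = 668.1818 mcg/min
668.1818 mcg/min × 60 min/hr = 40090.91 mcg/hr
Concentration = 330 mg ÷ 307 mL = 1.074919 mg/mL = 1074.919 mcg/mL
Rate = 40090.91 mcg/hr ÷ 1074.919 mcg/mL = 37.29669 mL/hr
Volume infused = 37.29669 mL/hr × 6.2 hr = 231.2395 mL
Volume remaining = 307 − 231.2395 = 75.7605 mL
Drug remaining = 75.7605 mL × 1074.919 mcg/mL = 81436.36 mcg = 81.43636 mg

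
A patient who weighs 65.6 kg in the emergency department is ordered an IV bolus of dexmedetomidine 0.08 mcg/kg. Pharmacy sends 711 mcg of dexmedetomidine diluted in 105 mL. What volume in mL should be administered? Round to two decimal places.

Dose = 0.08 mcg/kg × 65.6 kg = 5.248 mcg
Concentration = 711 mcg ÷ 105 mL = 6.771429 mcg/mL
Volume = 5.248 mcg ÷ 6.771429 mcg/mL = 0.7750211 mL

0.78 mL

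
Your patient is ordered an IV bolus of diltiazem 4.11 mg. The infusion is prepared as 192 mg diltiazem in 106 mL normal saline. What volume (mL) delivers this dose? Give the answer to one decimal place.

2.3 mL

Concentration = 192 mg ÷ 106 mL = 1.811321 mg/mL
Volume = 4.11 mg ÷ 1.811321 mg/mL = 2.269062 mL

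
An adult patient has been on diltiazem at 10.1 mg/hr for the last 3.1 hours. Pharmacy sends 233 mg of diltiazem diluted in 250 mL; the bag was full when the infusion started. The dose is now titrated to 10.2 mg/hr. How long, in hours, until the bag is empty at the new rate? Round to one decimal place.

19.8 hours

Initial rate:
Concentration = 233 mg ÷ 250 mL = 0.932 mg/mL
Rate = 10.1 mg/hr ÷ 0.932 mg/mL = 10.83691 mL/hr
Volume infused so far = 10.83691 mL/hr × 3.1 hr = 33.59442 mL
Volume remaining = 250 − 33.59442 = 216.4056 mL
New rate:
Rate = 10.2 mg/hr ÷ 0.932 mg/mL = 10.94421 mL/hr
Time remaining = 216.4056 mL ÷ 10.94421 mL/hr = 19.77353 hr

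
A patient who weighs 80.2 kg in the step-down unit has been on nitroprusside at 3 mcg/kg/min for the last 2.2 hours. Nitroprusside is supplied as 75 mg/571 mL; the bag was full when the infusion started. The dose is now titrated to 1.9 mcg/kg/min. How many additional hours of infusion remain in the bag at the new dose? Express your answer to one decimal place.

Initial rate:
Dose = 3 mcg/kg/min × 80.2 kg = 240.6 mcg/min
240.6 mcg/min × 60 min/hr = 14436 mcg/hr
Concentration = 75 mg ÷ 571 mL = 0.1313485 mg/mL = 131.3485 mcg/mL
Rate = 14436 mcg/hr ÷ 131.3485 mcg/mL = 109.9061 mL/hr
Volume infused so far = 109.9061 mL/hr × 2.2 hr = 241.7934 mL
Volume remaining = 571 − 241.7934 = 329.2066 mL
New rate:
Dose = 1.9 mcg/kg/min × 80.2 kg = 152.38 mcg/min
152.38 mcg/min × 60 min/hr = 9142.8 mcg/hr
Rate = 9142.8 mcg/hr ÷ 131.3485 mcg/mL = 69.60718 mL/hr
Time remaining = 329.2066 mL ÷ 69.60718 mL/hr = 4.729492 hr

4.7 hours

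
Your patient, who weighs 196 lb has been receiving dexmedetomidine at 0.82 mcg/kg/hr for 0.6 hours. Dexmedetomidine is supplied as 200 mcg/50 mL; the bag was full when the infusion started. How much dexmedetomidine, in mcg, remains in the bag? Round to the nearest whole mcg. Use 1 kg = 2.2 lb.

Weight = 196 lb ÷ 2.2 lb/kg = 89.09091 kg
Dose = 0.82 mcg/kg/hr × 89.09091 kg = 73.05455 mcg/hr
Concentration = 200 mcg ÷ 50 mL = 4 mcg/mL
Rate = 73.05455 mcg/hr ÷ 4 mcg/mL = 18.26364 mL/hr
Volume infused = 18.26364 mL/hr × 0.6 hr = 10.95818 mL
Volume remaining = 50 − 10.95818 = 39.04182 mL
Drug remaining = 39.04182 mL × 4 mcg/mL = 156.1673 mcg

156 mcg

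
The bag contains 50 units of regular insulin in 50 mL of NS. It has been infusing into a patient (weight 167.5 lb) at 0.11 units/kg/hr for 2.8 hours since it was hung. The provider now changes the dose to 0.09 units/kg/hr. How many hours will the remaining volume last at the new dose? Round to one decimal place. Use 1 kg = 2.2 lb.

Initial rate:
Weight = 167.5 lb ÷ 2.2 lb/kg = 76.13636 kg
Dose = 0.11 units/kg/hr × 76.13636 kg = 8.375 units/hr
Concentration = 50 units ÷ 50 mL = 1 units/mL
Rate = 8.375 units/hr ÷ 1 units/mL = 8.375 mL/hr
Volume infused so far = 8.375 mL/hr × 2.8 hr = 23.45 mL
Volume remaining = 50 − 23.45 = 26.55 mL
New rate:
Dose = 0.09 units/kg/hr × 76.13636 kg = 6.852273 units/hr
Rate = 6.852273 units/hr ÷ 1 units/mL = 6.852273 mL/hr
Time remaining = 26.55 mL ÷ 6.852273 mL/hr = 3.874627 hr

3.9 hours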